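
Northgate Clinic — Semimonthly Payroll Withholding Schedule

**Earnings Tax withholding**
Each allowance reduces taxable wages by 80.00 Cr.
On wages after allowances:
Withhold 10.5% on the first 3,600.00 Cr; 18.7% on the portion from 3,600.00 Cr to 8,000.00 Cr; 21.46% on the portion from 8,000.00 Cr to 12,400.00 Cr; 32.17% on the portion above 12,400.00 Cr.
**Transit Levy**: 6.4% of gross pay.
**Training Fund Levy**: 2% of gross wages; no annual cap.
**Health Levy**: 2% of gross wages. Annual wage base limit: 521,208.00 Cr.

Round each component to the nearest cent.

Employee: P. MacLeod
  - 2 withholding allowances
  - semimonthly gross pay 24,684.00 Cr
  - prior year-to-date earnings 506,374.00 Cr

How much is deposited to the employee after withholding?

Earnings Tax: taxable = 24,684.00 Cr − 2×80.00 Cr = 24,524.00 Cr
  2,145.04 Cr + 32.17% × (24,524.00 Cr − 12,400.00 Cr) = 2,145.04 Cr + 32.17% × 12,124.00 Cr = 6,045.33 Cr
Transit Levy: 6.4% × 24,684.00 Cr = 1,579.78 Cr
Training Fund Levy: 2% × 24,684.00 Cr = 493.68 Cr
Health Levy: cap 521,208.00 Cr − YTD 506,374.00 Cr = 14,834.00 Cr subject; 2% × 14,834.00 Cr = 296.68 Cr
Total withheld: 6,045.33 Cr + 1,579.78 Cr + 493.68 Cr + 296.68 Cr = 8,415.47 Cr
Net pay: 24,684.00 Cr − 8,415.47 Cr = 16,268.53 Cr

16,268.53 Cr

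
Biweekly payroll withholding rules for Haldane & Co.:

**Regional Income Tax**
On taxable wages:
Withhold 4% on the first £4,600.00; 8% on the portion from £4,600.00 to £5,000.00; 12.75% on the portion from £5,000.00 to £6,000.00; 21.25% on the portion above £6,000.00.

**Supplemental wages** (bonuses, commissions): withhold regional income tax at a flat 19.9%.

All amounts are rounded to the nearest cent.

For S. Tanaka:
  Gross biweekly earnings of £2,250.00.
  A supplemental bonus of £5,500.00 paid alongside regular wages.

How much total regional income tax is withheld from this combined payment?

Regional Income Tax: taxable = £2,250.00
  4% × £2,250.00 = £90.00
Supplemental (19.9% flat on bonus): 19.9% × £5,500.00 = £1,094.50
Total regional income tax: £90.00 + £1,094.50 = £1,184.50

£1,184.50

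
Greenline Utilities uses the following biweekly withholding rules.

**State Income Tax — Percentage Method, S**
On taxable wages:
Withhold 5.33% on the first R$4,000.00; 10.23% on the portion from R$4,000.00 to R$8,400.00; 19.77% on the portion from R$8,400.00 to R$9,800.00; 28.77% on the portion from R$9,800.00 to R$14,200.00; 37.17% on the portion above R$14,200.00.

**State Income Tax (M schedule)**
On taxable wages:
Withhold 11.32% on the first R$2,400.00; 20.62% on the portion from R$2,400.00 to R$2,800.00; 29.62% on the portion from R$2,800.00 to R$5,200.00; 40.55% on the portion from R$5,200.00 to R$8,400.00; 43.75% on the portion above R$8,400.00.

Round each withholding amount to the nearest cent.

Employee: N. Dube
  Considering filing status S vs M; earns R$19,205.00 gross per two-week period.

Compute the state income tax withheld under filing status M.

State Income Tax (M): taxable = R$19,205.00
  R$2,362.64 + 43.75% × (R$19,205.00 − R$8,400.00) = R$2,362.64 + 43.75% × R$10,805.00 = R$7,089.83

R$7,089.83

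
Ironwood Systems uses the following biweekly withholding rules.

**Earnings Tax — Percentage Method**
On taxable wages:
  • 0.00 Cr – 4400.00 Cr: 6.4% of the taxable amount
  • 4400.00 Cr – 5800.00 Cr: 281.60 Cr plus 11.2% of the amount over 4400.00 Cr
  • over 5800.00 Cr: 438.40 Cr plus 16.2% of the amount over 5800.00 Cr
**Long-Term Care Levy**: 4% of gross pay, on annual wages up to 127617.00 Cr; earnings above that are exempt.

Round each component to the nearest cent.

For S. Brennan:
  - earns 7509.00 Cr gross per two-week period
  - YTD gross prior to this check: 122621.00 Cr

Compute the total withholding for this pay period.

Earnings Tax: taxable = 7509.00 Cr
  438.40 Cr + 16.2% × (7509.00 Cr − 5800.00 Cr) = 438.40 Cr + 16.2% × 1709.00 Cr = 715.26 Cr
Long-Term Care Levy: cap 127617.00 Cr − YTD 122621.00 Cr = 4996.00 Cr subject; 4% × 4996.00 Cr = 199.84 Cr
Total: 715.26 Cr + 199.84 Cr = 915.10 Cr

915.10 Cr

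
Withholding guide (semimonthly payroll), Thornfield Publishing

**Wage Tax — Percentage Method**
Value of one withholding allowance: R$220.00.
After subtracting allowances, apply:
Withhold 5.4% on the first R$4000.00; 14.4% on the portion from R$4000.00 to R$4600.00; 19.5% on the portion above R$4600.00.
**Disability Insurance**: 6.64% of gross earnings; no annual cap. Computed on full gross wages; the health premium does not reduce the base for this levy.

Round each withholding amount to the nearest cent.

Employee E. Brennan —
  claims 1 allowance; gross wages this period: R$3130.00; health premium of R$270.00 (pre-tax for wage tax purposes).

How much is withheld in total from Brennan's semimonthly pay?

R$350.39

Wage Tax: taxable = R$3130.00 − R$270.00 − 1×R$220.00 = R$2640.00
  5.4% × R$2640.00 = R$142.56
Disability Insurance: 6.64% × R$3130.00 = R$207.83
Total: R$142.56 + R$207.83 = R$350.39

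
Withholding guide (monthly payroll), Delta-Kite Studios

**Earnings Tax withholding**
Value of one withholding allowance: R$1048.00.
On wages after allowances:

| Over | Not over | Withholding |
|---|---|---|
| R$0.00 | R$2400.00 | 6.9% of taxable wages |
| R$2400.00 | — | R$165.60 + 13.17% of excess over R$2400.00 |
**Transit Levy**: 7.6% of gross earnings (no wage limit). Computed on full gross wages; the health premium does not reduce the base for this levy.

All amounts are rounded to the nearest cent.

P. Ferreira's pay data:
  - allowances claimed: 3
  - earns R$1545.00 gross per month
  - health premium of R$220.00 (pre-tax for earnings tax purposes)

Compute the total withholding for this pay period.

R$117.42

Earnings Tax: taxable = R$1545.00 − R$220.00 − 3×R$1048.00 = R$-1819.00
  Taxable ≤ 0 → R$0.00
Transit Levy: 7.6% × R$1545.00 = R$117.42
Total: R$0.00 + R$117.42 = R$117.42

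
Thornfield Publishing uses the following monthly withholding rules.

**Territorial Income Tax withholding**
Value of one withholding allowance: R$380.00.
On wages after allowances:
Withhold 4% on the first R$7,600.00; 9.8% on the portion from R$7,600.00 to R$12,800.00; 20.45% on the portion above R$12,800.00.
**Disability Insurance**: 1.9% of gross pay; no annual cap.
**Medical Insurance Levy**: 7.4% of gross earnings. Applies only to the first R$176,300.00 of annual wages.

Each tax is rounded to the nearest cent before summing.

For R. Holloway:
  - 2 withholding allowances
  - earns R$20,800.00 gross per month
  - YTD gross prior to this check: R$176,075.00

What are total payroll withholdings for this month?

R$2,706.03

Territorial Income Tax: taxable = R$20,800.00 − 2×R$380.00 = R$20,040.00
  R$813.60 + 20.45% × (R$20,040.00 − R$12,800.00) = R$813.60 + 20.45% × R$7,240.00 = R$2,294.18
Disability Insurance: 1.9% × R$20,800.00 = R$395.20
Medical Insurance Levy: cap R$176,300.00 − YTD R$176,075.00 = R$225.00 subject; 7.4% × R$225.00 = R$16.65
Total: R$2,294.18 + R$395.20 + R$16.65 = R$2,706.03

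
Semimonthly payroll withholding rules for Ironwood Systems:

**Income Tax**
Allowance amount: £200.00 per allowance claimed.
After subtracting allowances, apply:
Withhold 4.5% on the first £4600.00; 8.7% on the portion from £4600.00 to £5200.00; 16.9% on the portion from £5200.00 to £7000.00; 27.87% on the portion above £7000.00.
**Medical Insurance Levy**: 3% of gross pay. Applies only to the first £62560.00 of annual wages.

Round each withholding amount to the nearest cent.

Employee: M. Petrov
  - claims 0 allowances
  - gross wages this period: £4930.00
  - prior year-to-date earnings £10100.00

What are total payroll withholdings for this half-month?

£383.61

Income Tax: taxable = £4930.00
  £207.00 + 8.7% × (£4930.00 − £4600.00) = £207.00 + 8.7% × £330.00 = £235.71
Medical Insurance Levy: 3% × £4930.00 = £147.90
Total: £235.71 + £147.90 = £383.61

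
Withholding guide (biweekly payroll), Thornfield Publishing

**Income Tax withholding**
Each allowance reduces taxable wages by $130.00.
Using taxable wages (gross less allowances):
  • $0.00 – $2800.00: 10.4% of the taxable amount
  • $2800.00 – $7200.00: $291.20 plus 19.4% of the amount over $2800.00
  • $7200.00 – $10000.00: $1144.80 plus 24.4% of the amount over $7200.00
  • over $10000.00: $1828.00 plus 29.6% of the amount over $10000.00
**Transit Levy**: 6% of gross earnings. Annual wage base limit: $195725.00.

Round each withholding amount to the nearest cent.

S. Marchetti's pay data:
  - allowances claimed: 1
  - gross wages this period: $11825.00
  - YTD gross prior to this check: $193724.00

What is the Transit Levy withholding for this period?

$120.06

Transit Levy: cap $195725.00 − YTD $193724.00 = $2001.00 subject; 6% × $2001.00 = $120.06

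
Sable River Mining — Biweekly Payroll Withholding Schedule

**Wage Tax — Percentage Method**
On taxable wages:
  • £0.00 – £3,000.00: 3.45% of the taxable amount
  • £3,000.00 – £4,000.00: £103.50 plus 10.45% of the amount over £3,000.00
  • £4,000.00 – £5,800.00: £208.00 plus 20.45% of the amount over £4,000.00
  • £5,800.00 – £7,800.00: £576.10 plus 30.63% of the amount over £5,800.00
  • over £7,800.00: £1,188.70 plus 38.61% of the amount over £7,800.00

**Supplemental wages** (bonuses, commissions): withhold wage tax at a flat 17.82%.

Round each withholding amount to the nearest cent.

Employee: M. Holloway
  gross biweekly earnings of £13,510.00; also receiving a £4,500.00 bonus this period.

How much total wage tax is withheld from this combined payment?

£4,195.23

Wage Tax: taxable = £13,510.00
  £1,188.70 + 38.61% × (£13,510.00 − £7,800.00) = £1,188.70 + 38.61% × £5,710.00 = £3,393.33
Supplemental (17.82% flat on bonus): 17.82% × £4,500.00 = £801.90
Total wage tax: £3,393.33 + £801.90 = £4,195.23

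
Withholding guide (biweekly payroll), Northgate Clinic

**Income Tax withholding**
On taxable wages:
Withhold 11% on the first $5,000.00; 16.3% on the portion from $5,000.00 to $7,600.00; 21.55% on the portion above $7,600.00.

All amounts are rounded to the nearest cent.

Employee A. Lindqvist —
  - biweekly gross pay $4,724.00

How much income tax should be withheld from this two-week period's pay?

Income Tax: taxable = $4,724.00
  11% × $4,724.00 = $519.64

$519.64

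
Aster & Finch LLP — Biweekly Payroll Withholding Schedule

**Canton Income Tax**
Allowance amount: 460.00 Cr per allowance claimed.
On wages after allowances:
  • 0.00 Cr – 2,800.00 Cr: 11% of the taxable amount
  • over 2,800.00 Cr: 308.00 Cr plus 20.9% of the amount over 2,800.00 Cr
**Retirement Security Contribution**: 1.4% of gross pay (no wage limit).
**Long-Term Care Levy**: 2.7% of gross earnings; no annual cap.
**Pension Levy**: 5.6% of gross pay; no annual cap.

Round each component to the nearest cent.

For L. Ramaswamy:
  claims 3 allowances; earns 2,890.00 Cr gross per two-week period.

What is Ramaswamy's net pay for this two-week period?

2,443.57 Cr

Canton Income Tax: taxable = 2,890.00 Cr − 3×460.00 Cr = 1,510.00 Cr
  11% × 1,510.00 Cr = 166.10 Cr
Retirement Security Contribution: 1.4% × 2,890.00 Cr = 40.46 Cr
Long-Term Care Levy: 2.7% × 2,890.00 Cr = 78.03 Cr
Pension Levy: 5.6% × 2,890.00 Cr = 161.84 Cr
Total withheld: 166.10 Cr + 40.46 Cr + 78.03 Cr + 161.84 Cr = 446.43 Cr
Net pay: 2,890.00 Cr − 446.43 Cr = 2,443.57 Cr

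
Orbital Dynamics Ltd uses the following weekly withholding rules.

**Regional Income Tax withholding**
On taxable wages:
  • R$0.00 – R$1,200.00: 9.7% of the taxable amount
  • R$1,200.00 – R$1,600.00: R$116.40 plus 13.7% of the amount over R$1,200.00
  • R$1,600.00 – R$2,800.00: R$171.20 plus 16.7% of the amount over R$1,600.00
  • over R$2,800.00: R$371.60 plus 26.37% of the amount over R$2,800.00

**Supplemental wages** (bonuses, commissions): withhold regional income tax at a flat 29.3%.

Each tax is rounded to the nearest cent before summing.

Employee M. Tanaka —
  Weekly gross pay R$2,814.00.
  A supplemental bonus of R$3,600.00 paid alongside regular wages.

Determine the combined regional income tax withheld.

Regional Income Tax: taxable = R$2,814.00
  R$371.60 + 26.37% × (R$2,814.00 − R$2,800.00) = R$371.60 + 26.37% × R$14.00 = R$375.29
Supplemental (29.3% flat on bonus): 29.3% × R$3,600.00 = R$1,054.80
Total regional income tax: R$375.29 + R$1,054.80 = R$1,430.09

R$1,430.09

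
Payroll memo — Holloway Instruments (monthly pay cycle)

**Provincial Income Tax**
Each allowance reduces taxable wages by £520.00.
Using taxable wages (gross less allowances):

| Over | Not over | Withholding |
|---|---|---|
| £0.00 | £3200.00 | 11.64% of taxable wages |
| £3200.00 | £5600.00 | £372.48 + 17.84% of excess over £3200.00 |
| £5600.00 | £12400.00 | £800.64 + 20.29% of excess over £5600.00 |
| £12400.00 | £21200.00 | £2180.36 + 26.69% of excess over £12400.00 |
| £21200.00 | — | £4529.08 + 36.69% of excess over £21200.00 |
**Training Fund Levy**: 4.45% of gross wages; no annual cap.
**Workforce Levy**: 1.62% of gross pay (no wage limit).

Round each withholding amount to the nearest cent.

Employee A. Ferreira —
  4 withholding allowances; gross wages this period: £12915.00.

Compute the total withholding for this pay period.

Provincial Income Tax: taxable = £12915.00 − 4×£520.00 = £10835.00
  £800.64 + 20.29% × (£10835.00 − £5600.00) = £800.64 + 20.29% × £5235.00 = £1862.82
Training Fund Levy: 4.45% × £12915.00 = £574.72
Workforce Levy: 1.62% × £12915.00 = £209.22
Total: £1862.82 + £574.72 + £209.22 = £2646.76

£2646.76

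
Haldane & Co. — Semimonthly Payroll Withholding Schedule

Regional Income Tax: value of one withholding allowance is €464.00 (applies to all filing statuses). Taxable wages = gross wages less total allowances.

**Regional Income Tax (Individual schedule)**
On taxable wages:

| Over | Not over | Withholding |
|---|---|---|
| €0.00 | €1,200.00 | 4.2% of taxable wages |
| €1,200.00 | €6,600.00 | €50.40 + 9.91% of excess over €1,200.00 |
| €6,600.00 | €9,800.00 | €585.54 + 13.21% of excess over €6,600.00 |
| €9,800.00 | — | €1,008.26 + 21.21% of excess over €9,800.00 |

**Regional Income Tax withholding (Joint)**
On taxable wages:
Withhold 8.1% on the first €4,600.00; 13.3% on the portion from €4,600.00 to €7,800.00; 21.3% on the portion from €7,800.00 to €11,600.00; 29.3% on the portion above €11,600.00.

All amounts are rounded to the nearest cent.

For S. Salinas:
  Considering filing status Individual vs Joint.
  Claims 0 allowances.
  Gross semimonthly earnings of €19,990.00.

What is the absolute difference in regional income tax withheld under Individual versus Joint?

€896.31

Regional Income Tax (Individual): taxable = €19,990.00
  €1,008.26 + 21.21% × (€19,990.00 − €9,800.00) = €1,008.26 + 21.21% × €10,190.00 = €3,169.56
Regional Income Tax (Joint): taxable = €19,990.00
  €1,607.60 + 29.3% × (€19,990.00 − €11,600.00) = €1,607.60 + 29.3% × €8,390.00 = €4,065.87
Difference: |€3,169.56 − €4,065.87| = €896.31 (higher under Joint)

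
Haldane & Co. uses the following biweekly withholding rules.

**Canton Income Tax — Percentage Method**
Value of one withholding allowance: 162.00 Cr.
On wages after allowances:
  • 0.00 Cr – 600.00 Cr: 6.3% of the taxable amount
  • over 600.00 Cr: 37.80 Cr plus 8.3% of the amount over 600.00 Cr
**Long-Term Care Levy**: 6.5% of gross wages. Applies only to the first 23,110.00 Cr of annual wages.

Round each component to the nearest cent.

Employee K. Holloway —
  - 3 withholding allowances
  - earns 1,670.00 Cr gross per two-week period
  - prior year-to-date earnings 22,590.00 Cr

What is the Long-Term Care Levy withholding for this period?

33.80 Cr

Long-Term Care Levy: cap 23,110.00 Cr − YTD 22,590.00 Cr = 520.00 Cr subject; 6.5% × 520.00 Cr = 33.80 Cr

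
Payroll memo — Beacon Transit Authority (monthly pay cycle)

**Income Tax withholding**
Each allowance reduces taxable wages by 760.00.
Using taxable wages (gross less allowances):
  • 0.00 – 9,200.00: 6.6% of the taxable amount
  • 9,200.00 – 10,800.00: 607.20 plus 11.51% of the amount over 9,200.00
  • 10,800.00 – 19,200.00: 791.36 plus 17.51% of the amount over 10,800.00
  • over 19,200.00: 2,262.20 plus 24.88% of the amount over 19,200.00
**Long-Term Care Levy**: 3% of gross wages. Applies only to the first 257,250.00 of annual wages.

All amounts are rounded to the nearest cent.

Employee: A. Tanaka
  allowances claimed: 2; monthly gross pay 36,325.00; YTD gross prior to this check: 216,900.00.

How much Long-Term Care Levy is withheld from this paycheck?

1,089.75

Long-Term Care Levy: 3% × 36,325.00 = 1,089.75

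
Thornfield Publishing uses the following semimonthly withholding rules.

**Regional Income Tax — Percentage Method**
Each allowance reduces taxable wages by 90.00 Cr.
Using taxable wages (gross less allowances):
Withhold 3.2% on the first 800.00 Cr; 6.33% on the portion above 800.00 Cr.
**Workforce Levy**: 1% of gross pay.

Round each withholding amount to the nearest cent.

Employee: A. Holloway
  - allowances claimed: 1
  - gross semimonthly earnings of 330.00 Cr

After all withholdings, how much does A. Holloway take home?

319.02 Cr

Regional Income Tax: taxable = 330.00 Cr − 1×90.00 Cr = 240.00 Cr
  3.2% × 240.00 Cr = 7.68 Cr
Workforce Levy: 1% × 330.00 Cr = 3.30 Cr
Total withheld: 7.68 Cr + 3.30 Cr = 10.98 Cr
Net pay: 330.00 Cr − 10.98 Cr = 319.02 Cr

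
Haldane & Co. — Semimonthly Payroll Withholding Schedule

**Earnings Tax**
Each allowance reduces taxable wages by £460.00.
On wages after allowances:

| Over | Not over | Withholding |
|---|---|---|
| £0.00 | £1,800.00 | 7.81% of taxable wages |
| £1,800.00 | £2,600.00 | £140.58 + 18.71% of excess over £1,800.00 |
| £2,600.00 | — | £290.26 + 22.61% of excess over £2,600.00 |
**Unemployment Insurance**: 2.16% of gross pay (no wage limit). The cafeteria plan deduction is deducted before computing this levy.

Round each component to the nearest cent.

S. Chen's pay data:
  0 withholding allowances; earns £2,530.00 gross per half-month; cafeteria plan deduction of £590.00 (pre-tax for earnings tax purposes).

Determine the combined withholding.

£208.67

Earnings Tax: taxable = £2,530.00 − £590.00 = £1,940.00
  £140.58 + 18.71% × (£1,940.00 − £1,800.00) = £140.58 + 18.71% × £140.00 = £166.77
Unemployment Insurance: 2.16% × £1,940.00 = £41.90
Total: £166.77 + £41.90 = £208.67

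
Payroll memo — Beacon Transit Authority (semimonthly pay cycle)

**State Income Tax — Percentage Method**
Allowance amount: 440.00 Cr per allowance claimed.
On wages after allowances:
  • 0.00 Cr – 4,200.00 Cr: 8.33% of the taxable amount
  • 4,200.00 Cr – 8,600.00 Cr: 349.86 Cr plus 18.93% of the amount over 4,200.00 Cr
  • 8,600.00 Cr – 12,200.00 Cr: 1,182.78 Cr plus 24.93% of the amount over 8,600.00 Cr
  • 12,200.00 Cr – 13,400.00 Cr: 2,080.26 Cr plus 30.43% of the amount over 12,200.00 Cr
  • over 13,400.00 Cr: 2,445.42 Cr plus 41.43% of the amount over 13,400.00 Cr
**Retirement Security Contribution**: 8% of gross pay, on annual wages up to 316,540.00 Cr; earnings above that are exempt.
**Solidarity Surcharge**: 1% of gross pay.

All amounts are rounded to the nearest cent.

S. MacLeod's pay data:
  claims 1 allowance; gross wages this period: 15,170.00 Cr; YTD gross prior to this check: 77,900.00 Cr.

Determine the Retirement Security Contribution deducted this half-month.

Retirement Security Contribution: 8% × 15,170.00 Cr = 1,213.60 Cr

1,213.60 Cr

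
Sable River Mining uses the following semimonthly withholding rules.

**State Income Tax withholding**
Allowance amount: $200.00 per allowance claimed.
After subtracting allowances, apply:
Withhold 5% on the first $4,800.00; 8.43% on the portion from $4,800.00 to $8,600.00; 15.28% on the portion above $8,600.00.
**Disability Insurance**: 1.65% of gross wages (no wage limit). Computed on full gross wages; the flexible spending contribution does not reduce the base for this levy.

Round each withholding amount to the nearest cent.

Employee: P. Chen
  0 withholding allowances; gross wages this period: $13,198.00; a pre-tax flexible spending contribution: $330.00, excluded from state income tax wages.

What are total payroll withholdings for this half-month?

State Income Tax: taxable = $13,198.00 − $330.00 = $12,868.00
  $560.34 + 15.28% × ($12,868.00 − $8,600.00) = $560.34 + 15.28% × $4,268.00 = $1,212.49
Disability Insurance: 1.65% × $13,198.00 = $217.77
Total: $1,212.49 + $217.77 = $1,430.26

$1,430.26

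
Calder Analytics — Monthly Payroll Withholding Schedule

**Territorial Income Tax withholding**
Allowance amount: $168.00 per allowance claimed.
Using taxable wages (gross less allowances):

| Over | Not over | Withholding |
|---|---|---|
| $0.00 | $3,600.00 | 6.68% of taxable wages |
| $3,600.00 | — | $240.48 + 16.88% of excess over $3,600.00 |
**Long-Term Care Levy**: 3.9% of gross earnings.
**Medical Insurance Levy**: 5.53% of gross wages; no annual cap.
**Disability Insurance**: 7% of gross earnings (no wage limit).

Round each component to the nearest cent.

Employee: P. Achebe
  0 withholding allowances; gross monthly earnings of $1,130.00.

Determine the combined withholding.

$261.14

Territorial Income Tax: taxable = $1,130.00
  6.68% × $1,130.00 = $75.48
Long-Term Care Levy: 3.9% × $1,130.00 = $44.07
Medical Insurance Levy: 5.53% × $1,130.00 = $62.49
Disability Insurance: 7% × $1,130.00 = $79.10
Total: $75.48 + $44.07 + $62.49 + $79.10 = $261.14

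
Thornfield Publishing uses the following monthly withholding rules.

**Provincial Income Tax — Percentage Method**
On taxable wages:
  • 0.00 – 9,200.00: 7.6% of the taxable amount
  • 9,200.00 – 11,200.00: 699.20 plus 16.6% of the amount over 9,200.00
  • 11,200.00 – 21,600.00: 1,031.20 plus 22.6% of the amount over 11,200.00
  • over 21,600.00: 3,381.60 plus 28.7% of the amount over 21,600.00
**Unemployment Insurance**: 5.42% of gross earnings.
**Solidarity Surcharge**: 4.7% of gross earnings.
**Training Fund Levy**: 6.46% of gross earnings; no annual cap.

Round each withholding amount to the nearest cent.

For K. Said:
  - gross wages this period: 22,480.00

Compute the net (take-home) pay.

15,118.65

Provincial Income Tax: taxable = 22,480.00
  3,381.60 + 28.7% × (22,480.00 − 21,600.00) = 3,381.60 + 28.7% × 880.00 = 3,634.16
Unemployment Insurance: 5.42% × 22,480.00 = 1,218.42
Solidarity Surcharge: 4.7% × 22,480.00 = 1,056.56
Training Fund Levy: 6.46% × 22,480.00 = 1,452.21
Total withheld: 3,634.16 + 1,218.42 + 1,056.56 + 1,452.21 = 7,361.35
Net pay: 22,480.00 − 7,361.35 = 15,118.65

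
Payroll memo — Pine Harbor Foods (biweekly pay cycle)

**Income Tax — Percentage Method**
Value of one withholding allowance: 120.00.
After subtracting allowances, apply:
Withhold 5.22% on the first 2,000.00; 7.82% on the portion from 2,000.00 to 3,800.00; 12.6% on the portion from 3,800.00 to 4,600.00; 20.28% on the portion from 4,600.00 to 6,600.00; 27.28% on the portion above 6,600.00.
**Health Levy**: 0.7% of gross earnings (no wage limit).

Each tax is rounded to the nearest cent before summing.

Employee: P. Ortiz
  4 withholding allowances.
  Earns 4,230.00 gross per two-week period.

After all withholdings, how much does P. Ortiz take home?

3,959.14

Income Tax: taxable = 4,230.00 − 4×120.00 = 3,750.00
  104.40 + 7.82% × (3,750.00 − 2,000.00) = 104.40 + 7.82% × 1,750.00 = 241.25
Health Levy: 0.7% × 4,230.00 = 29.61
Total withheld: 241.25 + 29.61 = 270.86
Net pay: 4,230.00 − 270.86 = 3,959.14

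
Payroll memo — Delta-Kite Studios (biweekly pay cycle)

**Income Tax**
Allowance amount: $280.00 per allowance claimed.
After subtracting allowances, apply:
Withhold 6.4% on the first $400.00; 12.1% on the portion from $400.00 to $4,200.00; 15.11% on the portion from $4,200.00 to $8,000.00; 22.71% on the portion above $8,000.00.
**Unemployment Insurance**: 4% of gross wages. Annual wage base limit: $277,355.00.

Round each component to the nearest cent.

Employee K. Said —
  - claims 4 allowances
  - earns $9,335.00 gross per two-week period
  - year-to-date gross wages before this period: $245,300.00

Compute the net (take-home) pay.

Income Tax: taxable = $9,335.00 − 4×$280.00 = $8,215.00
  $1,059.58 + 22.71% × ($8,215.00 − $8,000.00) = $1,059.58 + 22.71% × $215.00 = $1,108.41
Unemployment Insurance: 4% × $9,335.00 = $373.40
Total withheld: $1,108.41 + $373.40 = $1,481.81
Net pay: $9,335.00 − $1,481.81 = $7,853.19

$7,853.19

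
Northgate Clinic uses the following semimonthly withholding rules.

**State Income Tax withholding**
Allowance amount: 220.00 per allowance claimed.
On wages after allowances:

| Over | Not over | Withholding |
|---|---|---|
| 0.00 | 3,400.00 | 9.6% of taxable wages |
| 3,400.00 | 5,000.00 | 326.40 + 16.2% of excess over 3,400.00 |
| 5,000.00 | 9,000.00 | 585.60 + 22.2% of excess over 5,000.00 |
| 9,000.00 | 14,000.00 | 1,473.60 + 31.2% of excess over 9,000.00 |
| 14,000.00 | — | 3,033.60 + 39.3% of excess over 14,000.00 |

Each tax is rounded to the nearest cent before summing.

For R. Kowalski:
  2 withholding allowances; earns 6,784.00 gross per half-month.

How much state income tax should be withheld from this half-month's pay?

883.97

State Income Tax: taxable = 6,784.00 − 2×220.00 = 6,344.00
  585.60 + 22.2% × (6,344.00 − 5,000.00) = 585.60 + 22.2% × 1,344.00 = 883.97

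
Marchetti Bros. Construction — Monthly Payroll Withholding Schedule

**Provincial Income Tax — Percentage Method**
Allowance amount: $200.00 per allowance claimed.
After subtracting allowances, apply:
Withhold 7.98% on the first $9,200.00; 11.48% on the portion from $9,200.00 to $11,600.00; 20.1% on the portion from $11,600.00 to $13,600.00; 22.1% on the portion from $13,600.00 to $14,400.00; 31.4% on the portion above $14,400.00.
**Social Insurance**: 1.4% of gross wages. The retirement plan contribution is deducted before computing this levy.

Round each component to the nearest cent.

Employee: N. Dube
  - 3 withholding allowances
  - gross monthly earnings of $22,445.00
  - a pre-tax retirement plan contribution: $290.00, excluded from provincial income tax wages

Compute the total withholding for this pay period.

$4,145.32

Provincial Income Tax: taxable = $22,445.00 − $290.00 − 3×$200.00 = $21,555.00
  $1,588.48 + 31.4% × ($21,555.00 − $14,400.00) = $1,588.48 + 31.4% × $7,155.00 = $3,835.15
Social Insurance: 1.4% × $22,155.00 = $310.17
Total: $3,835.15 + $310.17 = $4,145.32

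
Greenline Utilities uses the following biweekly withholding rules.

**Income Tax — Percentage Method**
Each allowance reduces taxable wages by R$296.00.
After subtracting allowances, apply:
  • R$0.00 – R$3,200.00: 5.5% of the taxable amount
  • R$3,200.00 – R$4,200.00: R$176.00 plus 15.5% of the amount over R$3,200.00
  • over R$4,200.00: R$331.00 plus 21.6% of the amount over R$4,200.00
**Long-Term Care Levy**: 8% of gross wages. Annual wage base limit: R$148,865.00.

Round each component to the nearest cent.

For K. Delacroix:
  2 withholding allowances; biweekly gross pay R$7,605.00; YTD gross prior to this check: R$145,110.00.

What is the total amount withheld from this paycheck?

Income Tax: taxable = R$7,605.00 − 2×R$296.00 = R$7,013.00
  R$331.00 + 21.6% × (R$7,013.00 − R$4,200.00) = R$331.00 + 21.6% × R$2,813.00 = R$938.61
Long-Term Care Levy: cap R$148,865.00 − YTD R$145,110.00 = R$3,755.00 subject; 8% × R$3,755.00 = R$300.40
Total: R$938.61 + R$300.40 = R$1,239.01

R$1,239.01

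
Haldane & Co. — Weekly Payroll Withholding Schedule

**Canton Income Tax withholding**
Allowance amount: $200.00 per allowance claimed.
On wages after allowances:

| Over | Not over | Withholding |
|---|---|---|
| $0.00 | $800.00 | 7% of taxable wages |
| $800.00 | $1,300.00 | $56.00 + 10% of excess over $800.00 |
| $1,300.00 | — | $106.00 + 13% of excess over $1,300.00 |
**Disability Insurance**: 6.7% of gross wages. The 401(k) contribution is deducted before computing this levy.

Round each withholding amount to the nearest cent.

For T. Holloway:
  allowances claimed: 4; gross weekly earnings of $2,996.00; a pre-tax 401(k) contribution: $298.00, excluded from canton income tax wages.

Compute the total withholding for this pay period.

Canton Income Tax: taxable = $2,996.00 − $298.00 − 4×$200.00 = $1,898.00
  $106.00 + 13% × ($1,898.00 − $1,300.00) = $106.00 + 13% × $598.00 = $183.74
Disability Insurance: 6.7% × $2,698.00 = $180.77
Total: $183.74 + $180.77 = $364.51

$364.51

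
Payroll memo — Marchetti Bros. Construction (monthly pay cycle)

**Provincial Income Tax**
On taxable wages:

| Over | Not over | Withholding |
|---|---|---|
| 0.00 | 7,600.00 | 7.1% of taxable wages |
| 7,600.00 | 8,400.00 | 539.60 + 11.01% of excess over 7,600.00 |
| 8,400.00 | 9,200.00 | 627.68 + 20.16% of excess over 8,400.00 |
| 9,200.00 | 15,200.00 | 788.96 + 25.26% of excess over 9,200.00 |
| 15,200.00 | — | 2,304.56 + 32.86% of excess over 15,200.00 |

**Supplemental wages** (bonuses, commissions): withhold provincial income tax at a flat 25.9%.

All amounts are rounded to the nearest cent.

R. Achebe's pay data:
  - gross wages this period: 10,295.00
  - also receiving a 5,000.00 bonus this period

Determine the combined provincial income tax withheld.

2,360.56

Provincial Income Tax: taxable = 10,295.00
  788.96 + 25.26% × (10,295.00 − 9,200.00) = 788.96 + 25.26% × 1,095.00 = 1,065.56
Supplemental (25.9% flat on bonus): 25.9% × 5,000.00 = 1,295.00
Total provincial income tax: 1,065.56 + 1,295.00 = 2,360.56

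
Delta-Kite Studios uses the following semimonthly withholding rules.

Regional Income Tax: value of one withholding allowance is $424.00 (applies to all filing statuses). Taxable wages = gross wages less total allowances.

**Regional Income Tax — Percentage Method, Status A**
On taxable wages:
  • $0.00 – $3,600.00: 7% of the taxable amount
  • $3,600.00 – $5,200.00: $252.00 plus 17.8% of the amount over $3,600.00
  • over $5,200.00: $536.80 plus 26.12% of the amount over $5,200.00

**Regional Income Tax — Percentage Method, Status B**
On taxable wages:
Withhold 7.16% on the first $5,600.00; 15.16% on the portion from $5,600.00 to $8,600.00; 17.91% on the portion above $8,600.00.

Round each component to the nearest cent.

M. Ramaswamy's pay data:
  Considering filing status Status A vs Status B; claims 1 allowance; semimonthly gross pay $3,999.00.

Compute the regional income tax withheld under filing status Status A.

$250.25

Regional Income Tax (Status A): taxable = $3,999.00 − 1×$424.00 = $3,575.00
  7% × $3,575.00 = $250.25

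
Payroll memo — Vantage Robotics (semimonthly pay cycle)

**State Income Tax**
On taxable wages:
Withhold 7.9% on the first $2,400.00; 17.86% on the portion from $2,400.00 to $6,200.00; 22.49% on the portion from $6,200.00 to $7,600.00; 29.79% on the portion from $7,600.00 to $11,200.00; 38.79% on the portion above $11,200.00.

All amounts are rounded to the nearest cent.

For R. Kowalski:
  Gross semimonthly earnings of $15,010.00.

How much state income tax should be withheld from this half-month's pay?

$3,733.48

State Income Tax: taxable = $15,010.00
  $2,255.58 + 38.79% × ($15,010.00 − $11,200.00) = $2,255.58 + 38.79% × $3,810.00 = $3,733.48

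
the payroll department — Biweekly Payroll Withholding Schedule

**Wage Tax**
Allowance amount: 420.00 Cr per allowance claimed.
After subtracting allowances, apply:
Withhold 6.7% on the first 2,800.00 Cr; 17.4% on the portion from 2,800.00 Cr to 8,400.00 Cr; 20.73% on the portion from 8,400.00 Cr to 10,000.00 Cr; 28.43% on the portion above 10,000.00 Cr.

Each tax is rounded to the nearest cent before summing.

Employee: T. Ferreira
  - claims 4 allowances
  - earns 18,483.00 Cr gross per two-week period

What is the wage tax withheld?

3,427.77 Cr

Wage Tax: taxable = 18,483.00 Cr − 4×420.00 Cr = 16,803.00 Cr
  1,493.68 Cr + 28.43% × (16,803.00 Cr − 10,000.00 Cr) = 1,493.68 Cr + 28.43% × 6,803.00 Cr = 3,427.77 Cr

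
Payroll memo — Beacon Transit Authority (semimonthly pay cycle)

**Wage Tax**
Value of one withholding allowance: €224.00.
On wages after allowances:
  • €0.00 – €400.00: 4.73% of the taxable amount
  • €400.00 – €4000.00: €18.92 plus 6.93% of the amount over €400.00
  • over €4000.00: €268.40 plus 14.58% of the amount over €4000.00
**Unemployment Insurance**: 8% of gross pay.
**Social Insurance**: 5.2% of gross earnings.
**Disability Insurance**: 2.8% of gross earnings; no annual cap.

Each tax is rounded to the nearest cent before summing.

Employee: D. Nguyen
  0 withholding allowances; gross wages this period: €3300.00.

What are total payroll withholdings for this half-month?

€747.89

Wage Tax: taxable = €3300.00
  €18.92 + 6.93% × (€3300.00 − €400.00) = €18.92 + 6.93% × €2900.00 = €219.89
Unemployment Insurance: 8% × €3300.00 = €264.00
Social Insurance: 5.2% × €3300.00 = €171.60
Disability Insurance: 2.8% × €3300.00 = €92.40
Total: €219.89 + €264.00 + €171.60 + €92.40 = €747.89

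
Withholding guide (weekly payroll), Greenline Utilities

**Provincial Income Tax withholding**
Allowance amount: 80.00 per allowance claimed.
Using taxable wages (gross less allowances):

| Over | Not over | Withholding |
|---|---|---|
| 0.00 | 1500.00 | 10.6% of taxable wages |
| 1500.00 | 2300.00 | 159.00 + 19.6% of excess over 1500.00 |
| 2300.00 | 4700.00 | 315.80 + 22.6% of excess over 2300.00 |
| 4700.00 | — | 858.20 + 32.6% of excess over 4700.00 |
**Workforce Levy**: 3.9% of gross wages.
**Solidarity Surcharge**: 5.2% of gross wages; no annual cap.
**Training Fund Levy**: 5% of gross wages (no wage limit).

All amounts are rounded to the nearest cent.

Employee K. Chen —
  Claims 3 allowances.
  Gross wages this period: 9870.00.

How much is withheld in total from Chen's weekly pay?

3857.05

Provincial Income Tax: taxable = 9870.00 − 3×80.00 = 9630.00
  858.20 + 32.6% × (9630.00 − 4700.00) = 858.20 + 32.6% × 4930.00 = 2465.38
Workforce Levy: 3.9% × 9870.00 = 384.93
Solidarity Surcharge: 5.2% × 9870.00 = 513.24
Training Fund Levy: 5% × 9870.00 = 493.50
Total: 2465.38 + 384.93 + 513.24 + 493.50 = 3857.05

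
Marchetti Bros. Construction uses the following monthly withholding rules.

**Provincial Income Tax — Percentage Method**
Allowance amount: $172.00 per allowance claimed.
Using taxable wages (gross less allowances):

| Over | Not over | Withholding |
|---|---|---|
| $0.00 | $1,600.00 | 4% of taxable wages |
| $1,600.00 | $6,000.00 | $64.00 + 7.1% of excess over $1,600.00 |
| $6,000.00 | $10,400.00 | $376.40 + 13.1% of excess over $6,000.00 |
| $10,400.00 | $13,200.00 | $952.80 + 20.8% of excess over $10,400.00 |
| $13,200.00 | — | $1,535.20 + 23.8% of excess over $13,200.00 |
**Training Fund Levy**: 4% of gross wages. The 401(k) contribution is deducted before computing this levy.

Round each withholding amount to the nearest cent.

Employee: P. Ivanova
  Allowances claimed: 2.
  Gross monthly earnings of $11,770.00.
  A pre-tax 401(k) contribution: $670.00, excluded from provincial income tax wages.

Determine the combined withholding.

$1,470.85

Provincial Income Tax: taxable = $11,770.00 − $670.00 − 2×$172.00 = $10,756.00
  $952.80 + 20.8% × ($10,756.00 − $10,400.00) = $952.80 + 20.8% × $356.00 = $1,026.85
Training Fund Levy: 4% × $11,100.00 = $444.00
Total: $1,026.85 + $444.00 = $1,470.85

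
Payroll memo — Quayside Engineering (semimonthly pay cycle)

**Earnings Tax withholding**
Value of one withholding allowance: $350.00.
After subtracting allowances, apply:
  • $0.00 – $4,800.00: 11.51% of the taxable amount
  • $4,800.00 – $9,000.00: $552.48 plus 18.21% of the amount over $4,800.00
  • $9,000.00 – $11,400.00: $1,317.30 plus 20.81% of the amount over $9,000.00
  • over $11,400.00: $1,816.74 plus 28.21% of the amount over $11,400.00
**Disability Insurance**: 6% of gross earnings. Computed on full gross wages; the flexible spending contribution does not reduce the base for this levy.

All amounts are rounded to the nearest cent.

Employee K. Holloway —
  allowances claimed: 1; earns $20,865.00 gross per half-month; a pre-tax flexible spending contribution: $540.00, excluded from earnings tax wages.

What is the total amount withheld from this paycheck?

Earnings Tax: taxable = $20,865.00 − $540.00 − 1×$350.00 = $19,975.00
  $1,816.74 + 28.21% × ($19,975.00 − $11,400.00) = $1,816.74 + 28.21% × $8,575.00 = $4,235.75
Disability Insurance: 6% × $20,865.00 = $1,251.90
Total: $4,235.75 + $1,251.90 = $5,487.65

$5,487.65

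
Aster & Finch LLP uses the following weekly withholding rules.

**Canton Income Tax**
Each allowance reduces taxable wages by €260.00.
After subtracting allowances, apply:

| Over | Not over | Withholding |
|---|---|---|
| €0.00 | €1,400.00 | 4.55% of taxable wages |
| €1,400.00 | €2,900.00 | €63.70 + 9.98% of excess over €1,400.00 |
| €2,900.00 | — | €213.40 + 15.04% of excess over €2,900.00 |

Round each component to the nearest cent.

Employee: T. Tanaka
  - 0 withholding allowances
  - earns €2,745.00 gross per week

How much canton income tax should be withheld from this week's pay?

€197.93

Canton Income Tax: taxable = €2,745.00
  €63.70 + 9.98% × (€2,745.00 − €1,400.00) = €63.70 + 9.98% × €1,345.00 = €197.93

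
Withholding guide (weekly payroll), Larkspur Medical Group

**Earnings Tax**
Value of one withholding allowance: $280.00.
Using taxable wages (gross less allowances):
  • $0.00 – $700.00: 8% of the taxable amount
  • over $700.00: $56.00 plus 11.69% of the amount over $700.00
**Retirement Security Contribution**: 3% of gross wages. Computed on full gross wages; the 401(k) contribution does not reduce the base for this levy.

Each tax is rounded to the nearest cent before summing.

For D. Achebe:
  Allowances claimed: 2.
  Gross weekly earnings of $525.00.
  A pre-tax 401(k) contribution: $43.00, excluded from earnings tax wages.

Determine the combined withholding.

Earnings Tax: taxable = $525.00 − $43.00 − 2×$280.00 = $-78.00
  Taxable ≤ 0 → $0.00
Retirement Security Contribution: 3% × $525.00 = $15.75
Total: $0.00 + $15.75 = $15.75

$15.75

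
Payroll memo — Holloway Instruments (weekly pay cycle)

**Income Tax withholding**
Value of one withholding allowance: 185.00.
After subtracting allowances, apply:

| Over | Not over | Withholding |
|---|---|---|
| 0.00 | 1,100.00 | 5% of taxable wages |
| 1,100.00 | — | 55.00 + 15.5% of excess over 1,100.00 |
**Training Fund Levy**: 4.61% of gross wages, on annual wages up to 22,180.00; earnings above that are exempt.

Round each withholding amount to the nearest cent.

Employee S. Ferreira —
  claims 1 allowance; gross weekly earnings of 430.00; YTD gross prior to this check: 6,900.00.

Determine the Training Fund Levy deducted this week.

Training Fund Levy: 4.61% × 430.00 = 19.82

19.82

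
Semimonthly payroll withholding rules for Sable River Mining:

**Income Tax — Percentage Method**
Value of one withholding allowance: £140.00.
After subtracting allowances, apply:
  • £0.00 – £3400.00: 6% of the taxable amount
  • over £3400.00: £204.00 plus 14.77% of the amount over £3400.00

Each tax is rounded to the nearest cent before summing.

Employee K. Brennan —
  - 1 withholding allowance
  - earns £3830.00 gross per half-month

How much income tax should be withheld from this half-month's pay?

£246.83

Income Tax: taxable = £3830.00 − 1×£140.00 = £3690.00
  £204.00 + 14.77% × (£3690.00 − £3400.00) = £204.00 + 14.77% × £290.00 = £246.83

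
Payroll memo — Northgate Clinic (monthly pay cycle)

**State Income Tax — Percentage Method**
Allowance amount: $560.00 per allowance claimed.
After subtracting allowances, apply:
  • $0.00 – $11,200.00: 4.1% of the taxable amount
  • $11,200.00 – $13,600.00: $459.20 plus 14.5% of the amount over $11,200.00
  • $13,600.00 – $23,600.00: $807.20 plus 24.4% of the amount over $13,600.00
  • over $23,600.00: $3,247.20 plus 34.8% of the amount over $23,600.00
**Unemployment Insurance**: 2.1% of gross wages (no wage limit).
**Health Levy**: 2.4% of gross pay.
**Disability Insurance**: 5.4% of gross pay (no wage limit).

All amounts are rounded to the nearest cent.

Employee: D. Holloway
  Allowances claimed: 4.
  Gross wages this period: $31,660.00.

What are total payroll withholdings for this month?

State Income Tax: taxable = $31,660.00 − 4×$560.00 = $29,420.00
  $3,247.20 + 34.8% × ($29,420.00 − $23,600.00) = $3,247.20 + 34.8% × $5,820.00 = $5,272.56
Unemployment Insurance: 2.1% × $31,660.00 = $664.86
Health Levy: 2.4% × $31,660.00 = $759.84
Disability Insurance: 5.4% × $31,660.00 = $1,709.64
Total: $5,272.56 + $664.86 + $759.84 + $1,709.64 = $8,406.90

$8,406.90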